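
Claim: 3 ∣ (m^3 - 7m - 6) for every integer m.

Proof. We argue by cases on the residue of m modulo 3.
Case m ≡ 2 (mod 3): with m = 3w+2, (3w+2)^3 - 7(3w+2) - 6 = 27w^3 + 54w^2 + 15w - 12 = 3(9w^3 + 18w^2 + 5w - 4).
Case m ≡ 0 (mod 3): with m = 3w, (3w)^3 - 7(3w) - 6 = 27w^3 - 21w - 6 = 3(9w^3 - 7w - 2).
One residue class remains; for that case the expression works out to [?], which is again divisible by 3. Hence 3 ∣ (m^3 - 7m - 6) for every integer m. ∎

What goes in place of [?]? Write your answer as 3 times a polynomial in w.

Only m ≡ 1 (mod 3) is unaccounted for. Put m = 3w+1:
(3w+1)^3 - 7(3w+1) - 6 expands to 27w^3 + 27w^2 - 12w - 12,
and factoring out 3 leaves 3(9w^3 + 9w^2 - 4w - 4).

3(9w^3 + 9w^2 - 4w - 4)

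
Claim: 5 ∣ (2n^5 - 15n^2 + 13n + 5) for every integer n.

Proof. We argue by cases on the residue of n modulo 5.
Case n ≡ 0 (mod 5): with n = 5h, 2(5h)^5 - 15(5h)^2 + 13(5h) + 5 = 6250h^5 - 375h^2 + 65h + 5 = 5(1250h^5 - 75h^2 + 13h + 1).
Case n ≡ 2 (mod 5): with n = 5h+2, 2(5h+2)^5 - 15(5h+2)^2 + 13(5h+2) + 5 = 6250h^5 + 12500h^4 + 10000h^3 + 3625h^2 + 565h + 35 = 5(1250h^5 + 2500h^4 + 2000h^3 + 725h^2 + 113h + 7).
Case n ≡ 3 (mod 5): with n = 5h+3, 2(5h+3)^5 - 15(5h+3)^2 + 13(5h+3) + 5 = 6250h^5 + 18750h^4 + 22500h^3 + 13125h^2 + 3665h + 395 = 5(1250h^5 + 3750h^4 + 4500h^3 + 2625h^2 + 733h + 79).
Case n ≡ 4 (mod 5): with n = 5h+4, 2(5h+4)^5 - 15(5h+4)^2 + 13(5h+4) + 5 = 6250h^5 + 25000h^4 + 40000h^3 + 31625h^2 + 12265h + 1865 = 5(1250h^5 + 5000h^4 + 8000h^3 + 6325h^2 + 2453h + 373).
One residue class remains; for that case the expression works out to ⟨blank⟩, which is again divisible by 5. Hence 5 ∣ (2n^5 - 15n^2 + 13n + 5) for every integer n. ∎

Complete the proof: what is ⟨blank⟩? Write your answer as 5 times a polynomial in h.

5(1250h^5 + 1250h^4 + 500h^3 + 25h^2 - 7h + 1)

The residues treated are {0, 2, 3, 4}, so the missing case is n ≡ 1 (mod 5); write n = 5h+1.
Then 2(5h+1)^5 - 15(5h+1)^2 + 13(5h+1) + 5 = 6250h^5 + 6250h^4 + 2500h^3 + 125h^2 - 35h + 5 = 5(1250h^5 + 1250h^4 + 500h^3 + 25h^2 - 7h + 1).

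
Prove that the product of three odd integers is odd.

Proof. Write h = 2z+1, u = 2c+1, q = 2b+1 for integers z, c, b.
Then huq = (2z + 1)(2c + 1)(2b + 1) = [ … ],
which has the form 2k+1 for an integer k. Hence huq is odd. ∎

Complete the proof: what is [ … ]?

2(4bcz + 2bc + 2bz + b + 2cz + c + z) + 1

Expanding: (2z + 1)(2c + 1)(2b + 1) = 8bcz + 4bc + 4bz + 2b + 4cz + 2c + 2z + 1.
Every term except the constant is even, so this is 2(4bcz + 2bc + 2bz + b + 2cz + c + z) + 1,
and 4bcz + 2bc + 2bz + b + 2cz + c + z ∈ ℤ gives the required form.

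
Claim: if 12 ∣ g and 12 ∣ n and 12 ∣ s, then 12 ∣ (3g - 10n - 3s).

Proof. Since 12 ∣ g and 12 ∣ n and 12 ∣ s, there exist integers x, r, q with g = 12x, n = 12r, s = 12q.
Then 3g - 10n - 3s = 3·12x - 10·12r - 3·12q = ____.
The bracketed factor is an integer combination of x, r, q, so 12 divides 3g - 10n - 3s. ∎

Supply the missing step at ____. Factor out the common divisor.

12(-3q - 10r + 3x)

Each term has a factor of 12: 3·12x - 10·12r - 3·12q = 12·(-3q - 10r + 3x).
Since -3q - 10r + 3x is an integer, 12 ∣ (3g - 10n - 3s).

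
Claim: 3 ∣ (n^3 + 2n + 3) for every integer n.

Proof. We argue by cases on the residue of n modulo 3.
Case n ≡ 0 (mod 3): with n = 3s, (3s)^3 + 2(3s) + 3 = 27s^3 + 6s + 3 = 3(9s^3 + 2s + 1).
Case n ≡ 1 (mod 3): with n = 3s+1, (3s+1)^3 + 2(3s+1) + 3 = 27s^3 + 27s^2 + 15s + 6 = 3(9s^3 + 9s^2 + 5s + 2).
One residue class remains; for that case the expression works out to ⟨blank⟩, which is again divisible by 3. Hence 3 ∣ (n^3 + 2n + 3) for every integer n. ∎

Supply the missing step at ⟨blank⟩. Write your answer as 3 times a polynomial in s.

The residues treated are {0, 1}, so the missing case is n ≡ 2 (mod 3); write n = 3s+2.
Then (3s+2)^3 + 2(3s+2) + 3 = 27s^3 + 54s^2 + 42s + 15 = 3(9s^3 + 18s^2 + 14s + 5).

3(9s^3 + 18s^2 + 14s + 5)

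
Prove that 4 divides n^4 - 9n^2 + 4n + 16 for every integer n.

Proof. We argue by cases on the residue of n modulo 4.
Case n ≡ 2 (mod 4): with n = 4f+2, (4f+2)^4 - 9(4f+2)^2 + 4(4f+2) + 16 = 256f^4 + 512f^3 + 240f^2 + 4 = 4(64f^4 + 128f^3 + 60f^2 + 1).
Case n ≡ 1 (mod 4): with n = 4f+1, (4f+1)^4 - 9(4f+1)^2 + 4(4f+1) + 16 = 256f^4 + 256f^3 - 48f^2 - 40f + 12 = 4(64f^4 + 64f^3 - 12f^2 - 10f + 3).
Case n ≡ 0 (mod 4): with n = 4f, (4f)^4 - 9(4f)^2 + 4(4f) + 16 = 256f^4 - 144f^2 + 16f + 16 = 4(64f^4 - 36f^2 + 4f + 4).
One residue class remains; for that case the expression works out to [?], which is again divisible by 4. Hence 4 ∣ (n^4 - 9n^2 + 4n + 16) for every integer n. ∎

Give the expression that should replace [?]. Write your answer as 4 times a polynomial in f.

Only n ≡ 3 (mod 4) is unaccounted for. Put n = 4f+3:
(4f+3)^4 - 9(4f+3)^2 + 4(4f+3) + 16 expands to 256f^4 + 768f^3 + 720f^2 + 232f + 28,
and factoring out 4 leaves 4(64f^4 + 192f^3 + 180f^2 + 58f + 7).

4(64f^4 + 192f^3 + 180f^2 + 58f + 7)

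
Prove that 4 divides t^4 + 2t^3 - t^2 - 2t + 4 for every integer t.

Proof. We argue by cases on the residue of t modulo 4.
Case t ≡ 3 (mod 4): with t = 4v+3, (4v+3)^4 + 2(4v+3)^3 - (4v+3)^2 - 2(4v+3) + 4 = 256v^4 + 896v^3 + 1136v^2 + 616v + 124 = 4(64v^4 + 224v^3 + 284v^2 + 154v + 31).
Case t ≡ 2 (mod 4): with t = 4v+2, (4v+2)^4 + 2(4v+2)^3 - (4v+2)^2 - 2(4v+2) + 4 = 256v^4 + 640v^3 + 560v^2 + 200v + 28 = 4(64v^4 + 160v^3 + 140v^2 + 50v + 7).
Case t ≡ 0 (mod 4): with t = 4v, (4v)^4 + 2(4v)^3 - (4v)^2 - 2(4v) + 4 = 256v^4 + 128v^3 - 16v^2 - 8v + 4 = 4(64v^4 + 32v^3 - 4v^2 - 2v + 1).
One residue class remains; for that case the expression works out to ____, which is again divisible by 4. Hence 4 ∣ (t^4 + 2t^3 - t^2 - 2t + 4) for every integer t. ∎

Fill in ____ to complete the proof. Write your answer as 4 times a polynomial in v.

The residues treated are {3, 2, 0}, so the missing case is t ≡ 1 (mod 4); write t = 4v+1.
Then (4v+1)^4 + 2(4v+1)^3 - (4v+1)^2 - 2(4v+1) + 4 = 256v^4 + 384v^3 + 176v^2 + 24v + 4 = 4(64v^4 + 96v^3 + 44v^2 + 6v + 1).

4(64v^4 + 96v^3 + 44v^2 + 6v + 1)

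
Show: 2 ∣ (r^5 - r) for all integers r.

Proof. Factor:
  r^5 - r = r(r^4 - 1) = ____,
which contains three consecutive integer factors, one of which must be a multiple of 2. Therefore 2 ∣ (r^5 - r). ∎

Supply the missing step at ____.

r^4 - 1 = (r^2 - 1)(r^2 + 1), and r^2 - 1 = (r-1)(r+1).
So r(r^4 - 1) = (r - 1)r(r + 1)(r^2 + 1).

(r - 1)r(r + 1)(r^2 + 1)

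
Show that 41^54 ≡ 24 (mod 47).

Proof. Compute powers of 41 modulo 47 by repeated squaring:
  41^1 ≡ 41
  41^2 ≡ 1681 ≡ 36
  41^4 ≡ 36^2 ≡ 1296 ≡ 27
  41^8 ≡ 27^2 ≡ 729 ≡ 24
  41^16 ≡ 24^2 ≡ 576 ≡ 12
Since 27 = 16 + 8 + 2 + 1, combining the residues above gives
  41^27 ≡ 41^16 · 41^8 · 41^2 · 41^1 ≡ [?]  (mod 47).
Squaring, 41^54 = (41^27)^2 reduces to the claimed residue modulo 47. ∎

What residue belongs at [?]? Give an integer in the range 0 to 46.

20

Multiply the listed residues: 12 · 24 · 36 · 41 = 288 → 10368 → 425088.
Reducing modulo 47: 425088 = 9044·47 + 20, so 41^27 ≡ 20.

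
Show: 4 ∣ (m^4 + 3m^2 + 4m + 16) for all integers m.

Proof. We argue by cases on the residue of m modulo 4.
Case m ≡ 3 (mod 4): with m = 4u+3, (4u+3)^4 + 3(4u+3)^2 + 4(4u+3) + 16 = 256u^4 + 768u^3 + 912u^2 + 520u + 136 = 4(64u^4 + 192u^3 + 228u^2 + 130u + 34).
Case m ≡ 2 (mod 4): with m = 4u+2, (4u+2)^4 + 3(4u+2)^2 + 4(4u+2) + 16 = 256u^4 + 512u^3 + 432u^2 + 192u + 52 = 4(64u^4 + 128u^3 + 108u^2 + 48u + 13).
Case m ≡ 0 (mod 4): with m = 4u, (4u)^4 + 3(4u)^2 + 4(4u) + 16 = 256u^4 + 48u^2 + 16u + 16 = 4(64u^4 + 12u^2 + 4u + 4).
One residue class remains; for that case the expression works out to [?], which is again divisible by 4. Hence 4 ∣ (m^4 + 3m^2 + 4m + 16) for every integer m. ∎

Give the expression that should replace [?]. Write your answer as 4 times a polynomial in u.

The residues treated are {3, 2, 0}, so the missing case is m ≡ 1 (mod 4); write m = 4u+1.
Then (4u+1)^4 + 3(4u+1)^2 + 4(4u+1) + 16 = 256u^4 + 256u^3 + 144u^2 + 56u + 24 = 4(64u^4 + 64u^3 + 36u^2 + 14u + 6).

4(64u^4 + 64u^3 + 36u^2 + 14u + 6)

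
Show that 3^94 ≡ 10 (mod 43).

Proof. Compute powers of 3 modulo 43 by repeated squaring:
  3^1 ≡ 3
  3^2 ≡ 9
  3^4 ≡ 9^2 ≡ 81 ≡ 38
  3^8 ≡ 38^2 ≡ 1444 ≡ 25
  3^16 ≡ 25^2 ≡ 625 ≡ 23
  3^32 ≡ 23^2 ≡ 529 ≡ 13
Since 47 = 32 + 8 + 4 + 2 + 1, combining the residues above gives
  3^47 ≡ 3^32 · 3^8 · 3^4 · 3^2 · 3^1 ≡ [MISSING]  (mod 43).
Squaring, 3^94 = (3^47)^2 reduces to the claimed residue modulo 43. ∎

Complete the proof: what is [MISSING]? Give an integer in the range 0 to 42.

3^32 · 3^8 · 3^4 · 3^2 · 3^1 ≡ 13 · 25 · 38 · 9 · 3 = 333450.
333450 mod 43 = 28, so 3^47 ≡ 28 (mod 43).

28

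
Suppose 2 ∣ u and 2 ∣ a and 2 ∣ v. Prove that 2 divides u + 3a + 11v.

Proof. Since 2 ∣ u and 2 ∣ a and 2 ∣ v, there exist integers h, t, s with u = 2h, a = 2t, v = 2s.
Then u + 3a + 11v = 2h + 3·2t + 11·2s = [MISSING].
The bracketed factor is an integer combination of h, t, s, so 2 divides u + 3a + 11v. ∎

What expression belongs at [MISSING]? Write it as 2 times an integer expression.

Each term has a factor of 2: 2h + 3·2t + 11·2s = 2·(h + 11s + 3t).
Since h + 11s + 3t is an integer, 2 ∣ (u + 3a + 11v).

2(h + 11s + 3t)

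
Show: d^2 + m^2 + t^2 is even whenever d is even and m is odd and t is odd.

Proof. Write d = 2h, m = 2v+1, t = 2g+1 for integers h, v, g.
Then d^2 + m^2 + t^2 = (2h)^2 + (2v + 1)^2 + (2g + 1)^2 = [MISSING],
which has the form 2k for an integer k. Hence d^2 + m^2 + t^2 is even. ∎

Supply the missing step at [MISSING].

2(2g^2 + 2g + 2h^2 + 2v^2 + 2v + 1)

(2h)^2 + (2v + 1)^2 + (2g + 1)^2 = 4g^2 + 4g + 4h^2 + 4v^2 + 4v + 2
= 2(2g^2 + 2g + 2h^2 + 2v^2 + 2v + 1).
Since 2g^2 + 2g + 2h^2 + 2v^2 + 2v + 1 is an integer, the sum of squares is of the form 2k for an integer k.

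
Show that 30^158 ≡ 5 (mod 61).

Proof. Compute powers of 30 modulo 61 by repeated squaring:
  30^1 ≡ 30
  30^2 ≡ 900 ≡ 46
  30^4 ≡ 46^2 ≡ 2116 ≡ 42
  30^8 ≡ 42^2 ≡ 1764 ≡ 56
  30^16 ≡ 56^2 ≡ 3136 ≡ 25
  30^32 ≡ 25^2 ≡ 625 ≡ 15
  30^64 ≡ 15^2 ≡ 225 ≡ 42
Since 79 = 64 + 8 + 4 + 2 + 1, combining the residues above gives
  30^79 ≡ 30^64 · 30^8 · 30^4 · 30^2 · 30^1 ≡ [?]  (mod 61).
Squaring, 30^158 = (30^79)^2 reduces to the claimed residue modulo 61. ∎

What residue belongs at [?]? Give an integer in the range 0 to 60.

35

30^64 · 30^8 · 30^4 · 30^2 · 30^1 ≡ 42 · 56 · 42 · 46 · 30 = 136321920.
136321920 mod 61 = 35, so 30^79 ≡ 35 (mod 61).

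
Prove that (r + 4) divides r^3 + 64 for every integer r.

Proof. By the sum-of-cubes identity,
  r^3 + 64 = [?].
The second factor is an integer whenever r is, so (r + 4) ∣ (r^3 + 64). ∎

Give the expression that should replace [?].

a^3 + b^3 = (a + b)(a^2 - ab + b^2). With a = r, b = 4:
r^3 + 64 = (r + 4)(r^2 - 4r + 16).

(r + 4)(r^2 - 4r + 16)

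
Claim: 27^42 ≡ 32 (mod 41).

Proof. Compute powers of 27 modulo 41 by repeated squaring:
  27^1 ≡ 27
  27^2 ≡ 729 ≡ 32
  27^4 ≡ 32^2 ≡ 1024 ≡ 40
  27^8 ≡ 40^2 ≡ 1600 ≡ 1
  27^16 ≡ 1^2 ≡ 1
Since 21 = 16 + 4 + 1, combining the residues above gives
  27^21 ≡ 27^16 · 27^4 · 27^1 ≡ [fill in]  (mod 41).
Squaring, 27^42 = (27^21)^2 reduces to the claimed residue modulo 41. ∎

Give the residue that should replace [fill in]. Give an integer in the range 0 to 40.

14

27^16 · 27^4 · 27^1 ≡ 1 · 40 · 27 = 1080.
1080 mod 41 = 14, so 27^21 ≡ 14 (mod 41).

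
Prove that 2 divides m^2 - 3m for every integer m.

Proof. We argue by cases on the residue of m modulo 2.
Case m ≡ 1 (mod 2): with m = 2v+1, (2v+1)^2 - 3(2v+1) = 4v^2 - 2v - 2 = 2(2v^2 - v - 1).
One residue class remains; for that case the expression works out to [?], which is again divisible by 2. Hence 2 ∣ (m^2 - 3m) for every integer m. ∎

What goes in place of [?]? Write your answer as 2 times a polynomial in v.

2(2v^2 - 3v)

Only m ≡ 0 (mod 2) is unaccounted for. Put m = 2v:
(2v)^2 - 3(2v) expands to 4v^2 - 6v,
and factoring out 2 leaves 2(2v^2 - 3v).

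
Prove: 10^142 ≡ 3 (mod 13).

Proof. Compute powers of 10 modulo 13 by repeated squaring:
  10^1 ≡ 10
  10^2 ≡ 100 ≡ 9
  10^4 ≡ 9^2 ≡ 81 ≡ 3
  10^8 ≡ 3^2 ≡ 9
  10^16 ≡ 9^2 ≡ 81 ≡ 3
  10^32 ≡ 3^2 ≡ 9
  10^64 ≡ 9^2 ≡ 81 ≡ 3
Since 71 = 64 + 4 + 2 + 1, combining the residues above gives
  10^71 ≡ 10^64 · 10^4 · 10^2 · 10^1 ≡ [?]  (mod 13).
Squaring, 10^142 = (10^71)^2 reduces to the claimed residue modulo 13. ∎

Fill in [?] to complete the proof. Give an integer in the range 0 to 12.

4

Multiply the listed residues: 3 · 3 · 9 · 10 = 9 → 81 → 810.
Reducing modulo 13: 810 = 62·13 + 4, so 10^71 ≡ 4.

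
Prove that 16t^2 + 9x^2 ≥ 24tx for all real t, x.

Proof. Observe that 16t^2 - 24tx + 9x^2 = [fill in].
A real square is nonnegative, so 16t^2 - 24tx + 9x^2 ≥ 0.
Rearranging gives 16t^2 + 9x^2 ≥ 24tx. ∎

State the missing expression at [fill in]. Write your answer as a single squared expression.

(4t - 3x)^2

16t^2 - 24tx + 9x^2 is a perfect-square trinomial: the outer terms are (4t)^2 and (3x)^2, and the cross term is -2·4t·3x.
So 16t^2 - 24tx + 9x^2 = (4t - 3x)^2 ≥ 0.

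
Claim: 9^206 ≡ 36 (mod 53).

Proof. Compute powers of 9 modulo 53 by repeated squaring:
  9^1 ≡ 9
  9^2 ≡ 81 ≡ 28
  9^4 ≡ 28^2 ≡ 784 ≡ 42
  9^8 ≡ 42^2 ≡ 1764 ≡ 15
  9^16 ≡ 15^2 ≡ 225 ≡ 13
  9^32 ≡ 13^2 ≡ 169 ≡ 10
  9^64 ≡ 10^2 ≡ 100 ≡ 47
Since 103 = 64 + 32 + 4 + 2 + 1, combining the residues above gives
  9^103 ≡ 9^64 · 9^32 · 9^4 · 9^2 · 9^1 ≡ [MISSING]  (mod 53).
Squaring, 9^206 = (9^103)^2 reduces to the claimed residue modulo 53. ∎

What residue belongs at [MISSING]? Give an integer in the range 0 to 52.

6

Multiply the listed residues: 47 · 10 · 42 · 28 · 9 = 470 → 19740 → 552720 → 4974480.
Reducing modulo 53: 4974480 = 93858·53 + 6, so 9^103 ≡ 6.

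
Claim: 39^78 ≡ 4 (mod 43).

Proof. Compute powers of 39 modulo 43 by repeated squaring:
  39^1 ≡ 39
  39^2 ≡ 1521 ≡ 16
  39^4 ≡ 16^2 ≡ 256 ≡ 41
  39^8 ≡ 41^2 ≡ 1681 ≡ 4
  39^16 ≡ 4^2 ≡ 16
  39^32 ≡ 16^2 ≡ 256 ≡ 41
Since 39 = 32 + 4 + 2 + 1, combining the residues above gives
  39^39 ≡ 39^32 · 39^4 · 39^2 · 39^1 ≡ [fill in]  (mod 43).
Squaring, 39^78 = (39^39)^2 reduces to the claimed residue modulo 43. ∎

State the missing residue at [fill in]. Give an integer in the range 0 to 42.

Multiply the listed residues: 41 · 41 · 16 · 39 = 1681 → 26896 → 1048944.
Reducing modulo 43: 1048944 = 24394·43 + 2, so 39^39 ≡ 2.

2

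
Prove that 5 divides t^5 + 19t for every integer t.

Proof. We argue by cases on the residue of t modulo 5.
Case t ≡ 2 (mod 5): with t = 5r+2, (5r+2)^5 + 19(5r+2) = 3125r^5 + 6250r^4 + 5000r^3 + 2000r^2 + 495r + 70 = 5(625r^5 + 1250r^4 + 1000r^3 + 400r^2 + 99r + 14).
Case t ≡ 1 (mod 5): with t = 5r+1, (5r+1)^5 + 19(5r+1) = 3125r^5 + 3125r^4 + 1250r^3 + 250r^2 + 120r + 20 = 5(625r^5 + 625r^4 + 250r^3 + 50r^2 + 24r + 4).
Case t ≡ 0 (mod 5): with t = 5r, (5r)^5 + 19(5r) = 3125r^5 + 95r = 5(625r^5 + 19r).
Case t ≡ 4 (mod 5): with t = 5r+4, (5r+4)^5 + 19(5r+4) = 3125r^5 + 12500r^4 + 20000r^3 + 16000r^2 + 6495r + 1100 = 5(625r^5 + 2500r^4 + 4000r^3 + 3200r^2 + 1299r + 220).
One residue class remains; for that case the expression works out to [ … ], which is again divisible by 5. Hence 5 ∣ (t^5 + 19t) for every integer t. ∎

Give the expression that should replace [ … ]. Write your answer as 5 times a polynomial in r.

5(625r^5 + 1875r^4 + 2250r^3 + 1350r^2 + 424r + 60)

The residues treated are {2, 1, 0, 4}, so the missing case is t ≡ 3 (mod 5); write t = 5r+3.
Then (5r+3)^5 + 19(5r+3) = 3125r^5 + 9375r^4 + 11250r^3 + 6750r^2 + 2120r + 300 = 5(625r^5 + 1875r^4 + 2250r^3 + 1350r^2 + 424r + 60).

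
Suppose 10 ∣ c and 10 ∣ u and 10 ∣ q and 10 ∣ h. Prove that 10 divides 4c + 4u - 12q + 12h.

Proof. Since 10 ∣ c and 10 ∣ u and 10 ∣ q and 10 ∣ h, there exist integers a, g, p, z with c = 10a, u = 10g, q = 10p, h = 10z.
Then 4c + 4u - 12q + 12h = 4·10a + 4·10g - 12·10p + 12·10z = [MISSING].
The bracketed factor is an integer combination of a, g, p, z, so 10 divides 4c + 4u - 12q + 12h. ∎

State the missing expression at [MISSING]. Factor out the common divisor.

10(4a + 4g - 12p + 12z)

Pull the common 10 out of every term: 4·10a + 4·10g - 12·10p + 12·10z = 10(4a + 4g - 12p + 12z).
4a + 4g - 12p + 12z is an integer, which exhibits the divisibility.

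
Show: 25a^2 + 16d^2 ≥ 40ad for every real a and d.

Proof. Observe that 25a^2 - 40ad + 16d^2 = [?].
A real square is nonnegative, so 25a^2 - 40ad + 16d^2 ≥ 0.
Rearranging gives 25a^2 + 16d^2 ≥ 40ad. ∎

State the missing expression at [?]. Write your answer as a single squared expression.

25a^2 - 40ad + 16d^2 is a perfect-square trinomial: the outer terms are (5a)^2 and (4d)^2, and the cross term is -2·5a·4d.
So 25a^2 - 40ad + 16d^2 = (5a - 4d)^2 ≥ 0.

(5a - 4d)^2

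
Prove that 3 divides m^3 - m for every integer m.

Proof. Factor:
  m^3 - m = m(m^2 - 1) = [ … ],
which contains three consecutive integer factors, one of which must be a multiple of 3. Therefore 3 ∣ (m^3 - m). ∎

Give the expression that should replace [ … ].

m(m^2 - 1) = m(m - 1)(m + 1) = (m - 1)m(m + 1).
These three factors are consecutive integers, so their product is divisible by 3.

(m - 1)m(m + 1)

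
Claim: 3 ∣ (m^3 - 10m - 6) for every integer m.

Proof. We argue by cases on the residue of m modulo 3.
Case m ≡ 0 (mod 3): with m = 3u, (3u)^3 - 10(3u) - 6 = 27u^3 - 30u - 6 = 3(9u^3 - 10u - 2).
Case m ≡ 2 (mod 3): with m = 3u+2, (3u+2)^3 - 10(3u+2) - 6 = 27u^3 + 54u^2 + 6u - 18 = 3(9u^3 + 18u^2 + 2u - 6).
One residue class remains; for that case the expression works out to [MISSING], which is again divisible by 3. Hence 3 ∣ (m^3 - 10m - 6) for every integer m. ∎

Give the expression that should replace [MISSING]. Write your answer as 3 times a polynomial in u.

Only m ≡ 1 (mod 3) is unaccounted for. Put m = 3u+1:
(3u+1)^3 - 10(3u+1) - 6 expands to 27u^3 + 27u^2 - 21u - 15,
and factoring out 3 leaves 3(9u^3 + 9u^2 - 7u - 5).

3(9u^3 + 9u^2 - 7u - 5)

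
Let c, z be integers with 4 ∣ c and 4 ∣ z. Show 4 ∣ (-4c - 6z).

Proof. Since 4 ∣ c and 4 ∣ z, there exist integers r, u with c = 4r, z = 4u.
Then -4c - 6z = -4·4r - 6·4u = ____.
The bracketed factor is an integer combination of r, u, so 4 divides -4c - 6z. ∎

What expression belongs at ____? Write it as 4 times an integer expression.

4(-4r - 6u)

Each term has a factor of 4: -4·4r - 6·4u = 4·(-4r - 6u).
Since -4r - 6u is an integer, 4 ∣ (-4c - 6z).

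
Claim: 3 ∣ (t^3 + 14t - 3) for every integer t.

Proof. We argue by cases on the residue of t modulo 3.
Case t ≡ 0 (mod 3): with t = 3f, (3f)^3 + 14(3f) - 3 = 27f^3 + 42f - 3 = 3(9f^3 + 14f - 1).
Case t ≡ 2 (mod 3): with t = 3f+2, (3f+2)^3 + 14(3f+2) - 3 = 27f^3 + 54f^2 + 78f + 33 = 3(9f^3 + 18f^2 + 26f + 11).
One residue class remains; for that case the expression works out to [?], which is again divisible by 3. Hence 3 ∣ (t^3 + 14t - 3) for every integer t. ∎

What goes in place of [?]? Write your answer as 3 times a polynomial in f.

3(9f^3 + 9f^2 + 17f + 4)

Only t ≡ 1 (mod 3) is unaccounted for. Put t = 3f+1:
(3f+1)^3 + 14(3f+1) - 3 expands to 27f^3 + 27f^2 + 51f + 12,
and factoring out 3 leaves 3(9f^3 + 9f^2 + 17f + 4).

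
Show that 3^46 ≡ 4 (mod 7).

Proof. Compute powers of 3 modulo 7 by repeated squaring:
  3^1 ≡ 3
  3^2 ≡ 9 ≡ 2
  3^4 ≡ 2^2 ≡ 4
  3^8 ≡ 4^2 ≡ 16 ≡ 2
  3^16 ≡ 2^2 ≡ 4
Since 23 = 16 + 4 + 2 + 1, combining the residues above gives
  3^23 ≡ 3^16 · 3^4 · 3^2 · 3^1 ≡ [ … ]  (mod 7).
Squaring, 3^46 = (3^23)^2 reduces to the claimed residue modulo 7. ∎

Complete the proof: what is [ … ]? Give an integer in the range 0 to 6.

3^16 · 3^4 · 3^2 · 3^1 ≡ 4 · 4 · 2 · 3 = 96.
96 mod 7 = 5, so 3^23 ≡ 5 (mod 7).

5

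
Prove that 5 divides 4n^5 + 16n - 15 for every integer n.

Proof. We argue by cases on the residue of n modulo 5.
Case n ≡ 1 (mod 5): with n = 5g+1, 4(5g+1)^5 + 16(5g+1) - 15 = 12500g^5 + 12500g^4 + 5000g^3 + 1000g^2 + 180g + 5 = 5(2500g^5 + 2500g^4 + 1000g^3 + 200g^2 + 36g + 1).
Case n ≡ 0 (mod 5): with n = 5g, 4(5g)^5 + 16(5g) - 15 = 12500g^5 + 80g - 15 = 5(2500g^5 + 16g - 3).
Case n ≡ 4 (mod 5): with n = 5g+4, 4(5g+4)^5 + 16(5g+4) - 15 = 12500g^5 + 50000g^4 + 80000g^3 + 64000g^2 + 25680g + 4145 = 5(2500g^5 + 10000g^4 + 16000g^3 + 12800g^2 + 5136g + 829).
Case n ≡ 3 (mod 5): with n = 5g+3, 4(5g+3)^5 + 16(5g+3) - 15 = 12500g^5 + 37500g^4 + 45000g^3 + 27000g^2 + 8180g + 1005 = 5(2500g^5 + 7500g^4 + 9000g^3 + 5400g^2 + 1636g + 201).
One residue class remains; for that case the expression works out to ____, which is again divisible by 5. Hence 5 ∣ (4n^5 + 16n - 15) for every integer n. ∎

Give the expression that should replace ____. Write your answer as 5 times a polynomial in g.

5(2500g^5 + 5000g^4 + 4000g^3 + 1600g^2 + 336g + 29)

The residues treated are {1, 0, 4, 3}, so the missing case is n ≡ 2 (mod 5); write n = 5g+2.
Then 4(5g+2)^5 + 16(5g+2) - 15 = 12500g^5 + 25000g^4 + 20000g^3 + 8000g^2 + 1680g + 145 = 5(2500g^5 + 5000g^4 + 4000g^3 + 1600g^2 + 336g + 29).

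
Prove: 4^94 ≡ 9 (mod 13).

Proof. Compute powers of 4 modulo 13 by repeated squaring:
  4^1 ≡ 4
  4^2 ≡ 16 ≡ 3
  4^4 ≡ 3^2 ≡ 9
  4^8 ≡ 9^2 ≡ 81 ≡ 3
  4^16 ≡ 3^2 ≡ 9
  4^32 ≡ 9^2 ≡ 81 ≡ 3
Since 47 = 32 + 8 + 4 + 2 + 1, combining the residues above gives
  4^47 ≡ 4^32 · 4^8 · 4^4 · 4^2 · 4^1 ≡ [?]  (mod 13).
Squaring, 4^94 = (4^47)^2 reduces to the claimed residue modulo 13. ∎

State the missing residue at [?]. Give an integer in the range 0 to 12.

4^32 · 4^8 · 4^4 · 4^2 · 4^1 ≡ 3 · 3 · 9 · 3 · 4 = 972.
972 mod 13 = 10, so 4^47 ≡ 10 (mod 13).

10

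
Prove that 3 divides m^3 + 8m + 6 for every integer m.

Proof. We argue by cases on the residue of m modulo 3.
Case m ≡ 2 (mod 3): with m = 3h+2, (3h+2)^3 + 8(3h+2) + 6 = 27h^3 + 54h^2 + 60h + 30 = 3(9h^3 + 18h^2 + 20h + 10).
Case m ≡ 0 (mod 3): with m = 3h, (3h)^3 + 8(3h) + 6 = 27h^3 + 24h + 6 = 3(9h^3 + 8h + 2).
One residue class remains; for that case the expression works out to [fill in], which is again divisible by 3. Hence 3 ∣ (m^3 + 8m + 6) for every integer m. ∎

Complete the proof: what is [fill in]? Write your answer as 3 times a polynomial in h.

3(9h^3 + 9h^2 + 11h + 5)

Only m ≡ 1 (mod 3) is unaccounted for. Put m = 3h+1:
(3h+1)^3 + 8(3h+1) + 6 expands to 27h^3 + 27h^2 + 33h + 15,
and factoring out 3 leaves 3(9h^3 + 9h^2 + 11h + 5).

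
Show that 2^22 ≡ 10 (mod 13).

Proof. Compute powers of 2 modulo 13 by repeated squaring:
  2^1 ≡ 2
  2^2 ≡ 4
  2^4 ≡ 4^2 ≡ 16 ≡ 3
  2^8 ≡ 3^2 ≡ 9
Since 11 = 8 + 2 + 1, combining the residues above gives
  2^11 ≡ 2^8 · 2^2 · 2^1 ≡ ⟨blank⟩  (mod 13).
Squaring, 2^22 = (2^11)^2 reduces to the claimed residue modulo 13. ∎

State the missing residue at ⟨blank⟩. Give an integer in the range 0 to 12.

7

Multiply the listed residues: 9 · 4 · 2 = 36 → 72.
Reducing modulo 13: 72 = 5·13 + 7, so 2^11 ≡ 7.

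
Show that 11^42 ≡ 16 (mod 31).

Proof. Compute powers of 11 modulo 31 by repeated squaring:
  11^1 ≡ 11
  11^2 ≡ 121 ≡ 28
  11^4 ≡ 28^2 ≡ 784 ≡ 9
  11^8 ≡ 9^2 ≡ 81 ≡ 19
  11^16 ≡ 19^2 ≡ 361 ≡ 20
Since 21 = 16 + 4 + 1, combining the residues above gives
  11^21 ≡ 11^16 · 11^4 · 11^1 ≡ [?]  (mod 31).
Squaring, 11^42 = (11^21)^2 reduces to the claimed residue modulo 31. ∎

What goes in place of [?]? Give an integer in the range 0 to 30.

11^16 · 11^4 · 11^1 ≡ 20 · 9 · 11 = 1980.
1980 mod 31 = 27, so 11^21 ≡ 27 (mod 31).

27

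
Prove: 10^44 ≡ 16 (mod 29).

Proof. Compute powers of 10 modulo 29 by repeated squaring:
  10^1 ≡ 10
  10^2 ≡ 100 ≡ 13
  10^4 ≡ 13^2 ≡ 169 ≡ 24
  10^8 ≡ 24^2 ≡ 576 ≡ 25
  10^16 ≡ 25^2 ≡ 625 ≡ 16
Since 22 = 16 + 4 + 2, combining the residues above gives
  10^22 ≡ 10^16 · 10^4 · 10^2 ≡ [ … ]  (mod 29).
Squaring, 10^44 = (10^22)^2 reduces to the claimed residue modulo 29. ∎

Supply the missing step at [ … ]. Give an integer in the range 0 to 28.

10^16 · 10^4 · 10^2 ≡ 16 · 24 · 13 = 4992.
4992 mod 29 = 4, so 10^22 ≡ 4 (mod 29).

4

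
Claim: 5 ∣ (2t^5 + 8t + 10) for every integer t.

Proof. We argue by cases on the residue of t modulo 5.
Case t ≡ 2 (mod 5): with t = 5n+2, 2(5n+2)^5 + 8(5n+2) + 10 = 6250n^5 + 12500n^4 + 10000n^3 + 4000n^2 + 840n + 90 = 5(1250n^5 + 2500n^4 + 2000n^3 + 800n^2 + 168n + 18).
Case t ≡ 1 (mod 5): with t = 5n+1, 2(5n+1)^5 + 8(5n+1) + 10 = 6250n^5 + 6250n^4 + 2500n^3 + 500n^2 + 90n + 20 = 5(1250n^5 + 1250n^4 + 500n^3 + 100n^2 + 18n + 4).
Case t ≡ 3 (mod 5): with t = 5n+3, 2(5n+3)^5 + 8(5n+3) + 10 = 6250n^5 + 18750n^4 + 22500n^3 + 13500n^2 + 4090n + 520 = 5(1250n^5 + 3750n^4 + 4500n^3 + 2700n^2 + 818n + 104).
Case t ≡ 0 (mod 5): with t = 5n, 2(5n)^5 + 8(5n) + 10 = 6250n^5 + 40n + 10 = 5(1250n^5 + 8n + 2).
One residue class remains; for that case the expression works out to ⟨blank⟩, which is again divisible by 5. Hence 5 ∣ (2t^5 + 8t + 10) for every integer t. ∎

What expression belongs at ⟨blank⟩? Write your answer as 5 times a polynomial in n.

5(1250n^5 + 5000n^4 + 8000n^3 + 6400n^2 + 2568n + 418)

Only t ≡ 4 (mod 5) is unaccounted for. Put t = 5n+4:
2(5n+4)^5 + 8(5n+4) + 10 expands to 6250n^5 + 25000n^4 + 40000n^3 + 32000n^2 + 12840n + 2090,
and factoring out 5 leaves 5(1250n^5 + 5000n^4 + 8000n^3 + 6400n^2 + 2568n + 418).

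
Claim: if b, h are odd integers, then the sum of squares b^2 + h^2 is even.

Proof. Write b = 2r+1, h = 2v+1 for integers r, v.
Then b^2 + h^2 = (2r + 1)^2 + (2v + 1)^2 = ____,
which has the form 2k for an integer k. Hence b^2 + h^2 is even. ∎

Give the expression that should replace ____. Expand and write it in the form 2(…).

Expanding: (2r + 1)^2 + (2v + 1)^2 = 4r^2 + 4r + 4v^2 + 4v + 2.
Every term is even; pulling out the factor of 2 gives 2(2r^2 + 2r + 2v^2 + 2v + 1).

2(2r^2 + 2r + 2v^2 + 2v + 1)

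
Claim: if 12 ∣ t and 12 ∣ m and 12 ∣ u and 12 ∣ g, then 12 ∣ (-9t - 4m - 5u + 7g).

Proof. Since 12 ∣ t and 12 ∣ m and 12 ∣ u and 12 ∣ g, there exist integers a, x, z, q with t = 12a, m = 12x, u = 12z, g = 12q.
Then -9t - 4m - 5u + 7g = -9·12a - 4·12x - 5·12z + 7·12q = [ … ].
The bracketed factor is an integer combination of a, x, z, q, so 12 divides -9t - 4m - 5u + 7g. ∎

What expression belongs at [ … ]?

12(-9a + 7q - 4x - 5z)

Each term has a factor of 12: -9·12a - 4·12x - 5·12z + 7·12q = 12·(-9a + 7q - 4x - 5z).
Since -9a + 7q - 4x - 5z is an integer, 12 ∣ (-9t - 4m - 5u + 7g).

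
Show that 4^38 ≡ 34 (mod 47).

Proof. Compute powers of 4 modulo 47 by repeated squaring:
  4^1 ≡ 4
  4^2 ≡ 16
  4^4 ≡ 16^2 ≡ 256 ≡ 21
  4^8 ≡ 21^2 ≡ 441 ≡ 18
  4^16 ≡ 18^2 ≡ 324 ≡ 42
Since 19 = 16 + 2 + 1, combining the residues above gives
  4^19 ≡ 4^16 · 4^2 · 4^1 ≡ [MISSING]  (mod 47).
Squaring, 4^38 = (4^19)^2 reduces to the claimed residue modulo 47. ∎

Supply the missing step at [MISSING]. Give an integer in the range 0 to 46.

9

Multiply the listed residues: 42 · 16 · 4 = 672 → 2688.
Reducing modulo 47: 2688 = 57·47 + 9, so 4^19 ≡ 9.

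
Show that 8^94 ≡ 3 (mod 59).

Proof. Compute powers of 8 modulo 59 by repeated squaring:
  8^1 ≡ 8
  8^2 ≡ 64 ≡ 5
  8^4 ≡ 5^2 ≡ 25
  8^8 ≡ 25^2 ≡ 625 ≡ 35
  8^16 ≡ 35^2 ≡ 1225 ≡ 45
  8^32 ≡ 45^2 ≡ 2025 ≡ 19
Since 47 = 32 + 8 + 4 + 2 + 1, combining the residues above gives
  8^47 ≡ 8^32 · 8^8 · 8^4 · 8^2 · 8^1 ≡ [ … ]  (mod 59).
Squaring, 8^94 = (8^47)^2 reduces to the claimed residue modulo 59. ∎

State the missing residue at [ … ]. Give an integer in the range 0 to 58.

11

8^32 · 8^8 · 8^4 · 8^2 · 8^1 ≡ 19 · 35 · 25 · 5 · 8 = 665000.
665000 mod 59 = 11, so 8^47 ≡ 11 (mod 59).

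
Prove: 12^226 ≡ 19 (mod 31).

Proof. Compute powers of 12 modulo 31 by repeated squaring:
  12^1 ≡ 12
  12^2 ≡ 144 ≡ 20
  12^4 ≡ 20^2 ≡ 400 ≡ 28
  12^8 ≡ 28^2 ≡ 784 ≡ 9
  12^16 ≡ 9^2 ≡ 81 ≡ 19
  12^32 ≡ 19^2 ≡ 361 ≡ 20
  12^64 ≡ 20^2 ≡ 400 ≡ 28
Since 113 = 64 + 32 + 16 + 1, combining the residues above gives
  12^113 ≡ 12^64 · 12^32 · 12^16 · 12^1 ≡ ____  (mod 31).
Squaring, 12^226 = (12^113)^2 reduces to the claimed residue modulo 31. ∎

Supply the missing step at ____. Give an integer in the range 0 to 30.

Multiply the listed residues: 28 · 20 · 19 · 12 = 560 → 10640 → 127680.
Reducing modulo 31: 127680 = 4118·31 + 22, so 12^113 ≡ 22.

22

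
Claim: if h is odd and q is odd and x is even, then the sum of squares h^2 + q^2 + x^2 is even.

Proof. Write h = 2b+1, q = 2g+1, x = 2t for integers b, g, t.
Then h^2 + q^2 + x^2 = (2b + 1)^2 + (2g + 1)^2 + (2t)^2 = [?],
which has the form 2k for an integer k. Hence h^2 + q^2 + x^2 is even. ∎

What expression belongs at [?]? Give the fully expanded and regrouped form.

Expanding: (2b + 1)^2 + (2g + 1)^2 + (2t)^2 = 4b^2 + 4b + 4g^2 + 4g + 4t^2 + 2.
Every term is even; pulling out the factor of 2 gives 2(2b^2 + 2b + 2g^2 + 2g + 2t^2 + 1).

2(2b^2 + 2b + 2g^2 + 2g + 2t^2 + 1)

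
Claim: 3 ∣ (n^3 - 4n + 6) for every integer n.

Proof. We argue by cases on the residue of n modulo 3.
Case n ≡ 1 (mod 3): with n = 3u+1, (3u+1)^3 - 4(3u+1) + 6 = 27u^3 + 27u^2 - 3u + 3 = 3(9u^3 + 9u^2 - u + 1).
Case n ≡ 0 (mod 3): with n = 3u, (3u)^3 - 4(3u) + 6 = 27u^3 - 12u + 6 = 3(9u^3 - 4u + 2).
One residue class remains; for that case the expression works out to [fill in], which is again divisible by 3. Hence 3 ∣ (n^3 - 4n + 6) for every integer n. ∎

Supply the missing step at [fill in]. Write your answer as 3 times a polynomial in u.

Only n ≡ 2 (mod 3) is unaccounted for. Put n = 3u+2:
(3u+2)^3 - 4(3u+2) + 6 expands to 27u^3 + 54u^2 + 24u + 6,
and factoring out 3 leaves 3(9u^3 + 18u^2 + 8u + 2).

3(9u^3 + 18u^2 + 8u + 2)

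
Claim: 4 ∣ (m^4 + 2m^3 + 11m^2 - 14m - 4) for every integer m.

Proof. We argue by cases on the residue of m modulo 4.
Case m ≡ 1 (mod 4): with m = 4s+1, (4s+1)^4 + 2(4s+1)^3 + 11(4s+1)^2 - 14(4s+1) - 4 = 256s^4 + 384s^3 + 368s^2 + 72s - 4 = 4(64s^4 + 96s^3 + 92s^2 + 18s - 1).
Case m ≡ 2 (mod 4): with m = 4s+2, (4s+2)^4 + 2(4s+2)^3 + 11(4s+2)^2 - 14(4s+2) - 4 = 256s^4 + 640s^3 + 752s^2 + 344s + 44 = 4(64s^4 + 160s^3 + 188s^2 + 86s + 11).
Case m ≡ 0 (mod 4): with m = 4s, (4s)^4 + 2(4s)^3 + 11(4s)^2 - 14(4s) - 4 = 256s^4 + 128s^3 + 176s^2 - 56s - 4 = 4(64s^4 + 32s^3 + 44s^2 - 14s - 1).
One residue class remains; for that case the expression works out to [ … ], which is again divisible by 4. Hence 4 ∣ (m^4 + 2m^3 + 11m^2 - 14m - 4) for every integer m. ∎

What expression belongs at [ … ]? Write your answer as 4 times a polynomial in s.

4(64s^4 + 224s^3 + 332s^2 + 214s + 47)

The residues treated are {1, 2, 0}, so the missing case is m ≡ 3 (mod 4); write m = 4s+3.
Then (4s+3)^4 + 2(4s+3)^3 + 11(4s+3)^2 - 14(4s+3) - 4 = 256s^4 + 896s^3 + 1328s^2 + 856s + 188 = 4(64s^4 + 224s^3 + 332s^2 + 214s + 47).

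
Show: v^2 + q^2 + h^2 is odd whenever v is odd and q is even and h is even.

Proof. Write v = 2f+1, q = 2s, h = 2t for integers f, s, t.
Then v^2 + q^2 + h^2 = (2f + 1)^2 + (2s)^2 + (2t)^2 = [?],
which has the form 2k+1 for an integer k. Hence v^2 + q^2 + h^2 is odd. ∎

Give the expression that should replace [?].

(2f + 1)^2 + (2s)^2 + (2t)^2 = 4f^2 + 4f + 4s^2 + 4t^2 + 1
= 2(2f^2 + 2f + 2s^2 + 2t^2) + 1.
Since 2f^2 + 2f + 2s^2 + 2t^2 is an integer, the sum of squares is of the form 2k+1 for an integer k.

2(2f^2 + 2f + 2s^2 + 2t^2) + 1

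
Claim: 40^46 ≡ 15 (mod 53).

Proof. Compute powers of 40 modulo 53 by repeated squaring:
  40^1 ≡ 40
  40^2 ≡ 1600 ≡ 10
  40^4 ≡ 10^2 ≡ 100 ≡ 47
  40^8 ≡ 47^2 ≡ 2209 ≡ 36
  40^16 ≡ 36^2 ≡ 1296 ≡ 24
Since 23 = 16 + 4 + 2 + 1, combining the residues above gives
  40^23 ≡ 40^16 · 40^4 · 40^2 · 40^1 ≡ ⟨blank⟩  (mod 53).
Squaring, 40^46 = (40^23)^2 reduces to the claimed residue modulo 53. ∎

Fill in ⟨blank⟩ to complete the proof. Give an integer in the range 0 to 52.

Multiply the listed residues: 24 · 47 · 10 · 40 = 1128 → 11280 → 451200.
Reducing modulo 53: 451200 = 8513·53 + 11, so 40^23 ≡ 11.

11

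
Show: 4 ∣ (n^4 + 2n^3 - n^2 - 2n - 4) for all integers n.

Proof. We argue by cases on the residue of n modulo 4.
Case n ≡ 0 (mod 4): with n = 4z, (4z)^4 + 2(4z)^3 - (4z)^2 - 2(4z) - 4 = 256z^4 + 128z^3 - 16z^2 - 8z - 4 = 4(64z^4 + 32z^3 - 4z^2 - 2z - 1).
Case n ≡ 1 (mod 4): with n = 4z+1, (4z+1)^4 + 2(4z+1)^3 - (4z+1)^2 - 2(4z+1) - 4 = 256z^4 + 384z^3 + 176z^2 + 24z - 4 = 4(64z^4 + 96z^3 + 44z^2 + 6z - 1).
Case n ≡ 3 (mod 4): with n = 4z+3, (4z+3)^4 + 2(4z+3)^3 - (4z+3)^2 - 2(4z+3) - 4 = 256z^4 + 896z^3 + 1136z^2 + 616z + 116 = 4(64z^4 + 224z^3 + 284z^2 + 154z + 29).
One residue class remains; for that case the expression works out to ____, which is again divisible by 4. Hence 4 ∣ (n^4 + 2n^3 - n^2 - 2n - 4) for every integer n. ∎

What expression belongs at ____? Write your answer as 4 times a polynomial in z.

The residues treated are {0, 1, 3}, so the missing case is n ≡ 2 (mod 4); write n = 4z+2.
Then (4z+2)^4 + 2(4z+2)^3 - (4z+2)^2 - 2(4z+2) - 4 = 256z^4 + 640z^3 + 560z^2 + 200z + 20 = 4(64z^4 + 160z^3 + 140z^2 + 50z + 5).

4(64z^4 + 160z^3 + 140z^2 + 50z + 5)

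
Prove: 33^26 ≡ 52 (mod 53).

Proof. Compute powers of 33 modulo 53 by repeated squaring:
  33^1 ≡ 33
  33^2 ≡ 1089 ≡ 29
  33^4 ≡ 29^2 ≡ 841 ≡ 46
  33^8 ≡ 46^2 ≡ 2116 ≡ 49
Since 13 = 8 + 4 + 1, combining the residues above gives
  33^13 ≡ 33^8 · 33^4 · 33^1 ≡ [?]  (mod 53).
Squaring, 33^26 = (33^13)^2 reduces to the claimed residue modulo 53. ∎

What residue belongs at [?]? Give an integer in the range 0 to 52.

33^8 · 33^4 · 33^1 ≡ 49 · 46 · 33 = 74382.
74382 mod 53 = 23, so 33^13 ≡ 23 (mod 53).

23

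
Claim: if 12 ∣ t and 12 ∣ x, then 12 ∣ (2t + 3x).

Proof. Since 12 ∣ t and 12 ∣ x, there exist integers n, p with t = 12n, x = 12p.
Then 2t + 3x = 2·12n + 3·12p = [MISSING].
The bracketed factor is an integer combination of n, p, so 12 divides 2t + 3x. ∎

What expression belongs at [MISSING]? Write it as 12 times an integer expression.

12(2n + 3p)

Pull the common 12 out of every term: 2·12n + 3·12p = 12(2n + 3p).
2n + 3p is an integer, which exhibits the divisibility.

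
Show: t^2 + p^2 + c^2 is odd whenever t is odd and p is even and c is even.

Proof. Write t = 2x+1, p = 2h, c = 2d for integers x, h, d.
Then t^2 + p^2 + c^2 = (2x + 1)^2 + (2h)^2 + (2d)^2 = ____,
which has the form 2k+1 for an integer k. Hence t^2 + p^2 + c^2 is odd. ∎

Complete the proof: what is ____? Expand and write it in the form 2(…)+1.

2(2d^2 + 2h^2 + 2x^2 + 2x) + 1

Expanding: (2x + 1)^2 + (2h)^2 + (2d)^2 = 4d^2 + 4h^2 + 4x^2 + 4x + 1.
Every term except the constant is even, so this is 2(2d^2 + 2h^2 + 2x^2 + 2x) + 1,
and 2d^2 + 2h^2 + 2x^2 + 2x ∈ ℤ gives the required form.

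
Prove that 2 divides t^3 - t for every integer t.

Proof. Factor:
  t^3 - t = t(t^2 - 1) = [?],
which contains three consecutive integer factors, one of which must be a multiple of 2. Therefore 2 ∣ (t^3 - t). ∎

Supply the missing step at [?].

(t - 1)t(t + 1)

t(t^2 - 1) = t(t - 1)(t + 1) = (t - 1)t(t + 1).
These three factors are consecutive integers, so their product is divisible by 2.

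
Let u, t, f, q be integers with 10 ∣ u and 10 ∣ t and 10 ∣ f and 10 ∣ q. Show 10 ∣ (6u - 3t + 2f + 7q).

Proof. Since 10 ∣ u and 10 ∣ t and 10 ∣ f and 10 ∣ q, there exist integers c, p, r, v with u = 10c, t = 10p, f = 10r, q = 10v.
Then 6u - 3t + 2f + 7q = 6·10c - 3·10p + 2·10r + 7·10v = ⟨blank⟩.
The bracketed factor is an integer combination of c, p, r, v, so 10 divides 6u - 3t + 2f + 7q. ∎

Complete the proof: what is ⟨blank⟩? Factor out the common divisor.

Pull the common 10 out of every term: 6·10c - 3·10p + 2·10r + 7·10v = 10(6c - 3p + 2r + 7v).
6c - 3p + 2r + 7v is an integer, which exhibits the divisibility.

10(6c - 3p + 2r + 7v)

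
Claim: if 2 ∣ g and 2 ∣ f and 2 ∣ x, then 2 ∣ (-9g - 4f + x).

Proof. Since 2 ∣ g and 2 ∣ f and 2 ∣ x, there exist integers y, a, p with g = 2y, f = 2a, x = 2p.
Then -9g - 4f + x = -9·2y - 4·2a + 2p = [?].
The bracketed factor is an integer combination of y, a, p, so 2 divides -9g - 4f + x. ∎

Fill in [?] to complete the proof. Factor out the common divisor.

2(-4a + p - 9y)

Pull the common 2 out of every term: -9·2y - 4·2a + 2p = 2(-4a + p - 9y).
-4a + p - 9y is an integer, which exhibits the divisibility.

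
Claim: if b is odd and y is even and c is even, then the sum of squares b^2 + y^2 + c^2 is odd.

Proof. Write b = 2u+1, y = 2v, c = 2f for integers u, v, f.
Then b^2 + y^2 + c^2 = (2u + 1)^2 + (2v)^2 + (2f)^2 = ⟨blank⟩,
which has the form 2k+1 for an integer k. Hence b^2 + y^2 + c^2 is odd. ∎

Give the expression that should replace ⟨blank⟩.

Expanding: (2u + 1)^2 + (2v)^2 + (2f)^2 = 4f^2 + 4u^2 + 4u + 4v^2 + 1.
Every term except the constant is even, so this is 2(2f^2 + 2u^2 + 2u + 2v^2) + 1,
and 2f^2 + 2u^2 + 2u + 2v^2 ∈ ℤ gives the required form.

2(2f^2 + 2u^2 + 2u + 2v^2) + 1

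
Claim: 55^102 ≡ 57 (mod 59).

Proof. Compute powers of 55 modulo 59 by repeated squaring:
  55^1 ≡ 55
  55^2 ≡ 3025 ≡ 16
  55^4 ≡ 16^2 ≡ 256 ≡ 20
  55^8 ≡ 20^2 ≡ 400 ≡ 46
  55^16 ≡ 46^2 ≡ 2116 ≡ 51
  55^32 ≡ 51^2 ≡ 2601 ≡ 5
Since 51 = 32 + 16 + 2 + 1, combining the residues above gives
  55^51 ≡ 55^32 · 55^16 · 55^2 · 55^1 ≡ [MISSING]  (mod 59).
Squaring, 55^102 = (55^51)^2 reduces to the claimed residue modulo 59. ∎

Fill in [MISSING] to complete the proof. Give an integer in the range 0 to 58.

23

55^32 · 55^16 · 55^2 · 55^1 ≡ 5 · 51 · 16 · 55 = 224400.
224400 mod 59 = 23, so 55^51 ≡ 23 (mod 59).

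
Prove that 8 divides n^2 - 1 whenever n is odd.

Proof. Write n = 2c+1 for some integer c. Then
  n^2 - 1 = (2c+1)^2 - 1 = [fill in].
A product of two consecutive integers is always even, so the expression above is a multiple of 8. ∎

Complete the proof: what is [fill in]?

(2c+1)^2 - 1 = 4c^2 + 4c + 1 - 1 = 4c^2 + 4c = 4c(c+1).
Since c and c+1 are consecutive, c(c+1) is even, and 4·(even) is a multiple of 8.

4c(c + 1)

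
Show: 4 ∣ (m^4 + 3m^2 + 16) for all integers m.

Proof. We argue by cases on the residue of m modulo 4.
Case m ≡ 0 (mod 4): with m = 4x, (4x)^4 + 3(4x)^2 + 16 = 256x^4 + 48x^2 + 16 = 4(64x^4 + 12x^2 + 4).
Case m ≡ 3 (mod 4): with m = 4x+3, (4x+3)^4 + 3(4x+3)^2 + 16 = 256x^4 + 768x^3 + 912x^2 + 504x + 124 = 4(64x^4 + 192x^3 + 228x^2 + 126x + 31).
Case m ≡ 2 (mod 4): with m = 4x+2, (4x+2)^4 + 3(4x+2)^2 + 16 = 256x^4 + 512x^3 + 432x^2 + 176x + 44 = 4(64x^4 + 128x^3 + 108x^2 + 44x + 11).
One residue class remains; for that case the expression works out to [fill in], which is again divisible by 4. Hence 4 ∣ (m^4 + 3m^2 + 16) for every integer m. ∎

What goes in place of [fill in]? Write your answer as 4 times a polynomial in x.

The residues treated are {0, 3, 2}, so the missing case is m ≡ 1 (mod 4); write m = 4x+1.
Then (4x+1)^4 + 3(4x+1)^2 + 16 = 256x^4 + 256x^3 + 144x^2 + 40x + 20 = 4(64x^4 + 64x^3 + 36x^2 + 10x + 5).

4(64x^4 + 64x^3 + 36x^2 + 10x + 5)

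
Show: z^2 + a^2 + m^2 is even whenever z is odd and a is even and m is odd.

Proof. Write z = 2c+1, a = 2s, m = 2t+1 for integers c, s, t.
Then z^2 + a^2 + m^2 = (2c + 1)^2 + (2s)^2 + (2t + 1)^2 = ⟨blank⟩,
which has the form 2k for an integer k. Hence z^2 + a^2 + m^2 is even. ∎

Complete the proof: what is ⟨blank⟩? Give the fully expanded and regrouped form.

Expanding: (2c + 1)^2 + (2s)^2 + (2t + 1)^2 = 4c^2 + 4c + 4s^2 + 4t^2 + 4t + 2.
Every term is even; pulling out the factor of 2 gives 2(2c^2 + 2c + 2s^2 + 2t^2 + 2t + 1).

2(2c^2 + 2c + 2s^2 + 2t^2 + 2t + 1)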